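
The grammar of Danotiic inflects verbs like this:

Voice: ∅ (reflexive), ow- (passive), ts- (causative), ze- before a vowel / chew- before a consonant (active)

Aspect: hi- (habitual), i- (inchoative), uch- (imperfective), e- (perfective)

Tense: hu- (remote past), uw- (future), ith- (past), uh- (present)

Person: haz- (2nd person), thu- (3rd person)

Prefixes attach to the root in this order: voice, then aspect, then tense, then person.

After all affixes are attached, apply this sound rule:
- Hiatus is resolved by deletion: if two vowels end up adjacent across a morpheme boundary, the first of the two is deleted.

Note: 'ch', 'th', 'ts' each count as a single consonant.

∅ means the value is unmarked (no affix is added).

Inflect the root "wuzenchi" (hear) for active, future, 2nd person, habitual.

hazuwhichewwuzenchi

Attach voice active chew- (before consonant 'w') → chewwuzenchi.
Attach aspect habitual hi- → hichewwuzenchi.
Attach tense future uw- → uwhichewwuzenchi.
Attach person 2nd person haz- → hazuwhichewwuzenchi.
Vowel deletion: no change.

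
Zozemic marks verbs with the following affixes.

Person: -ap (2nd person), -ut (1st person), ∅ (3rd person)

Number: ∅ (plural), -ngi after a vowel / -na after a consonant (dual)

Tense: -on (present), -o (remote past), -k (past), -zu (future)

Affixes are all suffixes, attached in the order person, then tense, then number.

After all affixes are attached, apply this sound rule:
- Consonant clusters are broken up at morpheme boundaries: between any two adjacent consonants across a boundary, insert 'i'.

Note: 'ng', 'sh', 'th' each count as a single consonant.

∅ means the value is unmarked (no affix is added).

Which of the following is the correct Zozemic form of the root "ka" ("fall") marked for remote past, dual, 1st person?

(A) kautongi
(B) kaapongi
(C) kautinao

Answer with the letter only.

A

Attach person 1st person -ut → kaut.
Attach tense remote past -o → kauto.
Attach number dual -ngi (after vowel 'o') → kautongi.
Epenthesis: no change.
So the correct form is kautongi, option (A).
(B) kaapongi is wrong: it uses 2nd person instead of 1st person for person.
(C) kautinao is wrong: it has the affixes in the wrong order.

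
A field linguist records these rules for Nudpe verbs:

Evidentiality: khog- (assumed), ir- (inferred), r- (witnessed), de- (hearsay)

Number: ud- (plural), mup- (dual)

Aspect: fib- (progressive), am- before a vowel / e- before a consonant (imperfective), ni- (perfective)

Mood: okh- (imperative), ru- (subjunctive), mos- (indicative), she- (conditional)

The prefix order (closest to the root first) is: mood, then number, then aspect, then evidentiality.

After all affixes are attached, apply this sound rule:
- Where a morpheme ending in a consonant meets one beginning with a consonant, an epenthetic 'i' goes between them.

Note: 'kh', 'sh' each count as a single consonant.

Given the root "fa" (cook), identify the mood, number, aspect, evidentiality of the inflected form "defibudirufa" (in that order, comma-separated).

Segment: de-fib-ud-ru-fa.
mood: ru- → subjunctive.
number: ud- → plural.
aspect: fib- → progressive.
evidentiality: de- → hearsay.

subjunctive, plural, progressive, hearsay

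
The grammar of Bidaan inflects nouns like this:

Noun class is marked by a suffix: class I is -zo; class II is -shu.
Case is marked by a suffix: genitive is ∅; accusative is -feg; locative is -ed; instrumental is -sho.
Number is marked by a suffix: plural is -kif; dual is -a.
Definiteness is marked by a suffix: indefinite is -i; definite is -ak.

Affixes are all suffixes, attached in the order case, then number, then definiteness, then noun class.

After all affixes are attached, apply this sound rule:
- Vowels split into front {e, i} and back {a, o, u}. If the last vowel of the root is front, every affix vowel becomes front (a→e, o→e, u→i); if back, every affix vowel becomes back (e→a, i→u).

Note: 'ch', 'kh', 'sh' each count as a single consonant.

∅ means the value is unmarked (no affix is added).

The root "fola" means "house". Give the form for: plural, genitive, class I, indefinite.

folakufuzo

case = genitive: zero marking, form stays fola.
Attach number plural -kif → folakif.
Attach definiteness indefinite -i → folakifi.
Attach noun class class I -zo → folakifizo.
Apply vowel harmony: folakifizo → folakufuzo.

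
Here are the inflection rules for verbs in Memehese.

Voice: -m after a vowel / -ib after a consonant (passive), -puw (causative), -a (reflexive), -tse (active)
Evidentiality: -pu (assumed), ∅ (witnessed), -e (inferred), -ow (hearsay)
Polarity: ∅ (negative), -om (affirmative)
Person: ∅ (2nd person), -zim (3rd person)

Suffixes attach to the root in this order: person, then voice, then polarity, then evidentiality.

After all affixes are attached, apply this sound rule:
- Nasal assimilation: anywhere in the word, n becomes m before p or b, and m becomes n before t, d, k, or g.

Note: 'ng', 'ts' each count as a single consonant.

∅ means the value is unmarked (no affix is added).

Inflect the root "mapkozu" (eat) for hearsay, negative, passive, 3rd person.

mapkozuzimibow

Attach person 3rd person -zim → mapkozuzim.
Attach voice passive -ib (after consonant 'm') → mapkozuzimib.
polarity = negative: zero marking, form stays mapkozuzimib.
Attach evidentiality hearsay -ow → mapkozuzimibow.
Nasal assimilation: no change.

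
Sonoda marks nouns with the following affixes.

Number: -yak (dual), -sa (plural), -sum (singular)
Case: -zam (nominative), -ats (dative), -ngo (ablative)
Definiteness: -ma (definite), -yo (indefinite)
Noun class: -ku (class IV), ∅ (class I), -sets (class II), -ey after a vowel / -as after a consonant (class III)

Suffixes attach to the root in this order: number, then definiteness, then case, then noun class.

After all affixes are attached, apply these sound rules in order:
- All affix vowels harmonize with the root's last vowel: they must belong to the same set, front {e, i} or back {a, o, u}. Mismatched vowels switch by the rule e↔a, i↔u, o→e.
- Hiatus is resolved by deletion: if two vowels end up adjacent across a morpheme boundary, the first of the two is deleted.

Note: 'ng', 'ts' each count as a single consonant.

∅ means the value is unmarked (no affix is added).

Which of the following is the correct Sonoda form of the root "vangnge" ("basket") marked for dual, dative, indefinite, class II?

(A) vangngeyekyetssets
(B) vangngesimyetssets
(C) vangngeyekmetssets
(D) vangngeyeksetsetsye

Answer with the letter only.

A

Attach number dual -yak → vangngeyak.
Attach definiteness indefinite -yo → vangngeyakyo.
Attach case dative -ats → vangngeyakyoats.
Attach noun class class II -sets → vangngeyakyoatssets.
Apply vowel harmony: vangngeyakyoatssets → vangngeyekyeetssets.
Apply vowel deletion: vangngeyekyeetssets → vangngeyekyetssets.
So the correct form is vangngeyekyetssets, option (A).
(B) vangngesimyetssets is wrong: it uses singular instead of dual for number.
(C) vangngeyekmetssets is wrong: it uses definite instead of indefinite for definiteness.
(D) vangngeyeksetsetsye is wrong: it has the affixes in the wrong order.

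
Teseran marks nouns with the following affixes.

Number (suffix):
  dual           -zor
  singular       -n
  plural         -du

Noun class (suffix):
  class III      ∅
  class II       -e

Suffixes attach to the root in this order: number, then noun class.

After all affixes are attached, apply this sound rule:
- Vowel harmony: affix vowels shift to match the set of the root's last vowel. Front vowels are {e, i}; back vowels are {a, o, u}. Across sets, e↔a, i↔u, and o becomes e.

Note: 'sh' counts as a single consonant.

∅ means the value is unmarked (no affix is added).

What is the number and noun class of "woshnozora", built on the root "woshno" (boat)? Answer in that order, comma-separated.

Segment: woshno-zor-e.
number: -zor → dual.
noun class: -e → class II.

dual, class II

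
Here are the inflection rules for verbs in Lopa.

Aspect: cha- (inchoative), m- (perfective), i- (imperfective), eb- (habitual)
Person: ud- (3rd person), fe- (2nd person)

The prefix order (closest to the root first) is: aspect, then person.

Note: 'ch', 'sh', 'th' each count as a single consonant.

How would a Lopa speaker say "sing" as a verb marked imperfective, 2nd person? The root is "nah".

Attach aspect imperfective i- → inah.
Attach person 2nd person fe- → feinah.

feinah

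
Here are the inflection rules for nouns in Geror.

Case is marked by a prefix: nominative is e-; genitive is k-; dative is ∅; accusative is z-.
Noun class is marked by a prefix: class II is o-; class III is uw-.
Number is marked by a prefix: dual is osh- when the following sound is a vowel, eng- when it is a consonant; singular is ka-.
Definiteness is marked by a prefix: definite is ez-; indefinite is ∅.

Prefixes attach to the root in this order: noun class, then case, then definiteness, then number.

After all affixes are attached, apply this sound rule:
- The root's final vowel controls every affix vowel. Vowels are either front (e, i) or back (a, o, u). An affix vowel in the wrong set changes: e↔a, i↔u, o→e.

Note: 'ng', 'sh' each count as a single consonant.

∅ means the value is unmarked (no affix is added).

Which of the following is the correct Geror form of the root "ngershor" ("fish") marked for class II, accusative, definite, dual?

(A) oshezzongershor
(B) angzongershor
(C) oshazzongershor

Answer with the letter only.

C

Attach noun class class II o- → ongershor.
Attach case accusative z- → zongershor.
Attach definiteness definite ez- → ezzongershor.
Attach number dual osh- (before vowel 'e') → oshezzongershor.
Apply vowel harmony: oshezzongershor → oshazzongershor.
So the correct form is oshazzongershor, option (C).
(A) oshezzongershor is wrong: it fails to apply the sound rule(s).
(B) angzongershor is wrong: it uses indefinite instead of definite for definiteness.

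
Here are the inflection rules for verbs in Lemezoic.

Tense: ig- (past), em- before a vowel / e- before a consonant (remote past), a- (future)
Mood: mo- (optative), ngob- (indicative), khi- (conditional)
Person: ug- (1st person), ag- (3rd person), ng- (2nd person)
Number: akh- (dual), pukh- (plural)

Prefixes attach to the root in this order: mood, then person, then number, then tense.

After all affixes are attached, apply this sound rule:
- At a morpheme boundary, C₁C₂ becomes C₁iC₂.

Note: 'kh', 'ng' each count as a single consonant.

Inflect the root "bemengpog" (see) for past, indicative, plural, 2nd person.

igipukhingingobibemengpog

Attach mood indicative ngob- → ngobbemengpog.
Attach person 2nd person ng- → ngngobbemengpog.
Attach number plural pukh- → pukhngngobbemengpog.
Attach tense past ig- → igpukhngngobbemengpog.
Apply epenthesis: igpukhngngobbemengpog → igipukhingingobibemengpog.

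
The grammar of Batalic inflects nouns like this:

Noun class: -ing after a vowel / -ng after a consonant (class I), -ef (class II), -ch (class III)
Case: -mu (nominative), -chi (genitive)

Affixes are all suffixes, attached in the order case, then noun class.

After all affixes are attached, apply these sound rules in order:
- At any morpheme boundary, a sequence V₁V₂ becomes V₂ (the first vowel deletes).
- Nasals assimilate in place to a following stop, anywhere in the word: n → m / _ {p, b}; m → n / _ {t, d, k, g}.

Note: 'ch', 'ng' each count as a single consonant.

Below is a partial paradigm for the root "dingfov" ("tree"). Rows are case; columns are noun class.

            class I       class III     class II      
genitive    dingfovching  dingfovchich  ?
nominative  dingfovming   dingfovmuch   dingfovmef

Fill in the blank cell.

Attach case genitive -chi → dingfovchi.
Attach noun class class II -ef → dingfovchief.
Apply vowel deletion: dingfovchief → dingfovchef.
Nasal assimilation: no change.

dingfovchef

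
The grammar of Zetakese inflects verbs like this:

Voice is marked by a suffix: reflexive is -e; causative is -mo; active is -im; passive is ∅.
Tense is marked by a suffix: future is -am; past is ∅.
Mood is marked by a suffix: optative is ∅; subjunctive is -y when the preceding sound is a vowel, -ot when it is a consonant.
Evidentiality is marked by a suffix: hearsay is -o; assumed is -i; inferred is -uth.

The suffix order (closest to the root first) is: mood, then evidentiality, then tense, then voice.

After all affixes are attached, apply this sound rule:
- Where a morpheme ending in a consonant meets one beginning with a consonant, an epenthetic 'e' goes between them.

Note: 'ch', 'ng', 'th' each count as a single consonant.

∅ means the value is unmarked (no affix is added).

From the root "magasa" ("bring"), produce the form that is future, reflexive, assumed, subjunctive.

magasayiame

Attach mood subjunctive -y (after vowel 'a') → magasay.
Attach evidentiality assumed -i → magasayi.
Attach tense future -am → magasayiam.
Attach voice reflexive -e → magasayiame.
Epenthesis: no change.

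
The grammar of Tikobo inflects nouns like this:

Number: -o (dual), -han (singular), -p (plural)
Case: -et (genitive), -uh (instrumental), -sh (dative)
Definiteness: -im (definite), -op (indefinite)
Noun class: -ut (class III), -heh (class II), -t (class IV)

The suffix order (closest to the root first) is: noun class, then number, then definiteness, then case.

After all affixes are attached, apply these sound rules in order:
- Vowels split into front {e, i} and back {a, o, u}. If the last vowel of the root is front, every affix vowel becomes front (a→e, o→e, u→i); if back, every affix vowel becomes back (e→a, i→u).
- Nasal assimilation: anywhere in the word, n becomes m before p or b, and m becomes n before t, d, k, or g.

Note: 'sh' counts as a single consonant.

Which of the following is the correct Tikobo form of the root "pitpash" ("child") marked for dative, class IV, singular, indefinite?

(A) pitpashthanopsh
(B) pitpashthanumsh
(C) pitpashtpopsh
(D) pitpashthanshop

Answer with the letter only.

A

Attach noun class class IV -t → pitpasht.
Attach number singular -han → pitpashthan.
Attach definiteness indefinite -op → pitpashthanop.
Attach case dative -sh → pitpashthanopsh.
Vowel harmony: no change.
Nasal assimilation: no change.
So the correct form is pitpashthanopsh, option (A).
(B) pitpashthanumsh is wrong: it uses definite instead of indefinite for definiteness.
(D) pitpashthanshop is wrong: it has the affixes in the wrong order.
(C) pitpashtpopsh is wrong: it uses plural instead of singular for number.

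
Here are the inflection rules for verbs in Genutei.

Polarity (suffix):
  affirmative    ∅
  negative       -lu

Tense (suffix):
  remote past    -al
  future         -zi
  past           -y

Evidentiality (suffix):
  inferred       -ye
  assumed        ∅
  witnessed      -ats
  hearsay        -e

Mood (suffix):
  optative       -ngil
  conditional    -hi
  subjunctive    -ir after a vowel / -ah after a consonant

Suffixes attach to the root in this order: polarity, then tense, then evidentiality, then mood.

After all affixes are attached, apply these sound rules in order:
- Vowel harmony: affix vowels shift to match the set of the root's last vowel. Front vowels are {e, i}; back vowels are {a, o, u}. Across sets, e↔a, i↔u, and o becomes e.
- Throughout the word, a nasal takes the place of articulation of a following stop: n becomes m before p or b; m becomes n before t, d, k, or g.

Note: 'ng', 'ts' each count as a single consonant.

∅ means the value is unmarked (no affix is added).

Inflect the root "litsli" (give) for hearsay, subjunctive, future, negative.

litslilizieir

Attach polarity negative -lu → litslilu.
Attach tense future -zi → litsliluzi.
Attach evidentiality hearsay -e → litsliluzie.
Attach mood subjunctive -ir (after vowel 'e') → litsliluzieir.
Apply vowel harmony: litsliluzieir → litslilizieir.
Nasal assimilation: no change.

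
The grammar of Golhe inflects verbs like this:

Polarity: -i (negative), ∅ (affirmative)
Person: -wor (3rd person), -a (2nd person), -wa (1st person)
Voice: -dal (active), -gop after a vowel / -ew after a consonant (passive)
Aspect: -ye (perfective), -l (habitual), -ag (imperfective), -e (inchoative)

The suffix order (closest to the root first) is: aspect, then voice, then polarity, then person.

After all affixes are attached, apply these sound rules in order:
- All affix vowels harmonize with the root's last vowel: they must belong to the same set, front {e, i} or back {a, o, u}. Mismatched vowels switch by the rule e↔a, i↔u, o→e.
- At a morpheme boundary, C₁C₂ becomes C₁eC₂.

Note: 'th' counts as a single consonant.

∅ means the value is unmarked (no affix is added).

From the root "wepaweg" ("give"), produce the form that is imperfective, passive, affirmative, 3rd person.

wepawegegewewer

Attach aspect imperfective -ag → wepawegag.
Attach voice passive -ew (after consonant 'g') → wepawegagew.
polarity = affirmative: zero marking, form stays wepawegagew.
Attach person 3rd person -wor → wepawegagewwor.
Apply vowel harmony: wepawegagewwor → wepawegegewwer.
Apply epenthesis: wepawegegewwer → wepawegegewewer.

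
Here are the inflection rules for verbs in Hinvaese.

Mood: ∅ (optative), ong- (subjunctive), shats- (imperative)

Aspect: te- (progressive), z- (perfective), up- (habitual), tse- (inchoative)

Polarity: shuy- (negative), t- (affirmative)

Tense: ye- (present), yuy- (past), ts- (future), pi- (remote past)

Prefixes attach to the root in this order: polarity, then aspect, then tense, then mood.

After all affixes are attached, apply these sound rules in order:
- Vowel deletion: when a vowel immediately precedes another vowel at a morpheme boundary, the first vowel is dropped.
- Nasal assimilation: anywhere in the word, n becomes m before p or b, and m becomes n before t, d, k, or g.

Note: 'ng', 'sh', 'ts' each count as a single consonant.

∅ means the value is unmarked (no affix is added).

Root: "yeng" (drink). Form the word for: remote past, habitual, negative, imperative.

Attach polarity negative shuy- → shuyyeng.
Attach aspect habitual up- → upshuyyeng.
Attach tense remote past pi- → piupshuyyeng.
Attach mood imperative shats- → shatspiupshuyyeng.
Apply vowel deletion: shatspiupshuyyeng → shatspupshuyyeng.
Nasal assimilation: no change.

shatspupshuyyeng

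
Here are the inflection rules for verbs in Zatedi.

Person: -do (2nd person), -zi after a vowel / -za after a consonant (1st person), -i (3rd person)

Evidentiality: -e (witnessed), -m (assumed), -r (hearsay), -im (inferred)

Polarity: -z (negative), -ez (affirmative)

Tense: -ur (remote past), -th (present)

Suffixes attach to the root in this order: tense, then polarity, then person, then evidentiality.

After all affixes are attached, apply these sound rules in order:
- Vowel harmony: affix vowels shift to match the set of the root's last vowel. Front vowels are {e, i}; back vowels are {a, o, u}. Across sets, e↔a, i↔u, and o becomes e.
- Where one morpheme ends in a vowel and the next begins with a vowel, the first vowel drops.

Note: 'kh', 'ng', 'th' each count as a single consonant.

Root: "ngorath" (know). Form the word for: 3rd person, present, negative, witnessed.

ngoraththza

Attach tense present -th → ngorathth.
Attach polarity negative -z → ngoraththz.
Attach person 3rd person -i → ngoraththzi.
Attach evidentiality witnessed -e → ngoraththzie.
Apply vowel harmony: ngoraththzie → ngoraththzua.
Apply vowel deletion: ngoraththzua → ngoraththza.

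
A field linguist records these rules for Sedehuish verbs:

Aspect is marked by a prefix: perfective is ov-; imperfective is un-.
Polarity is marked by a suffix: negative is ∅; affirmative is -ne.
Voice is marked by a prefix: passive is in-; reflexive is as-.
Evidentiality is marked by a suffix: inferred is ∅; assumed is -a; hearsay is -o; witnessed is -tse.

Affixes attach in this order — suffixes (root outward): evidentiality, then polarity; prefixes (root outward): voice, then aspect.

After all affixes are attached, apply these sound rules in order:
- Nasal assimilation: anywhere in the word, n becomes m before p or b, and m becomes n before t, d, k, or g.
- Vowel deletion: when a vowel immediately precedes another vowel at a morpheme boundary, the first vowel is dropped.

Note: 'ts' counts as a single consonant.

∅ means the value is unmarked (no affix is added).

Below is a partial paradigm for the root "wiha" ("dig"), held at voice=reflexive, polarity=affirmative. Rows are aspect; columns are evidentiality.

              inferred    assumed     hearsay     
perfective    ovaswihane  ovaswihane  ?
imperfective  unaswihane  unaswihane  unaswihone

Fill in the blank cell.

ovaswihone

Attach voice reflexive as- → aswiha.
Attach evidentiality hearsay -o → aswihao.
Attach aspect perfective ov- → ovaswihao.
Attach polarity affirmative -ne → ovaswihaone.
Nasal assimilation: no change.
Apply vowel deletion: ovaswihaone → ovaswihone.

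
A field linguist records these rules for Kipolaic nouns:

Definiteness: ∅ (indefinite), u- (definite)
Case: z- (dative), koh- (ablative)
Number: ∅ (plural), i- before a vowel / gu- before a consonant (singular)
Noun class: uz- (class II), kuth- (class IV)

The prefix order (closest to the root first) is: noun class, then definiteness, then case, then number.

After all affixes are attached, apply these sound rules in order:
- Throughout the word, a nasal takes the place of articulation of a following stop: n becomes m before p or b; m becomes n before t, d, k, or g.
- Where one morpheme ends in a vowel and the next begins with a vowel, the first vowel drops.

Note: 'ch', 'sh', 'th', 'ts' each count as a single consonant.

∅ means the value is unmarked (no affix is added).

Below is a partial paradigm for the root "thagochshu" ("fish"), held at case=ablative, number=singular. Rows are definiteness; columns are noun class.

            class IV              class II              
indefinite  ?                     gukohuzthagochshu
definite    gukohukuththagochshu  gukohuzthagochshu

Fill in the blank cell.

gukohkuththagochshu

Attach noun class class IV kuth- → kuththagochshu.
definiteness = indefinite: zero marking, form stays kuththagochshu.
Attach case ablative koh- → kohkuththagochshu.
Attach number singular gu- (before consonant 'k') → gukohkuththagochshu.
Nasal assimilation: no change.
Vowel deletion: no change.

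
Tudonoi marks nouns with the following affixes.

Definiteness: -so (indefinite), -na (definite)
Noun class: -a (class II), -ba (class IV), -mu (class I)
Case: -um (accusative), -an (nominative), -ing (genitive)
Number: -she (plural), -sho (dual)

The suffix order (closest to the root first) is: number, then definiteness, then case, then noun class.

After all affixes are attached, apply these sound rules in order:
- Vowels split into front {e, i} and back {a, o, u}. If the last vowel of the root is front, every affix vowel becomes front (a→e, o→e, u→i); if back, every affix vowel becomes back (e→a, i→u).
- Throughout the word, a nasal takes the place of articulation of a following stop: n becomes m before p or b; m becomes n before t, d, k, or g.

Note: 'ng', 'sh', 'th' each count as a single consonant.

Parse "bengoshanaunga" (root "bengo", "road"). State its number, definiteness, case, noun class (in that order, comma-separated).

plural, definite, genitive, class II

Segment: bengo-she-na-ing-a.
number: -she → plural.
definiteness: -na → definite.
case: -ing → genitive.
noun class: -a → class II.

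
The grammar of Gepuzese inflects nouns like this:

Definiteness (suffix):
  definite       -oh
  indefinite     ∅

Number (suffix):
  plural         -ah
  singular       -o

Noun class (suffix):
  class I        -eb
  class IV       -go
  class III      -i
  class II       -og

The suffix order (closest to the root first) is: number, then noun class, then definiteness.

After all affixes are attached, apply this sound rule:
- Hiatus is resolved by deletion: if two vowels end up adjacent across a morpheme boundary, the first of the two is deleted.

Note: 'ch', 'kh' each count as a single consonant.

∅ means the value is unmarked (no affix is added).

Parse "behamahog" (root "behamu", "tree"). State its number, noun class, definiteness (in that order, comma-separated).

Segment: behamu-ah-og.
number: -ah → plural.
noun class: -og → class II.
definiteness: ∅ → indefinite.

plural, class II, indefinite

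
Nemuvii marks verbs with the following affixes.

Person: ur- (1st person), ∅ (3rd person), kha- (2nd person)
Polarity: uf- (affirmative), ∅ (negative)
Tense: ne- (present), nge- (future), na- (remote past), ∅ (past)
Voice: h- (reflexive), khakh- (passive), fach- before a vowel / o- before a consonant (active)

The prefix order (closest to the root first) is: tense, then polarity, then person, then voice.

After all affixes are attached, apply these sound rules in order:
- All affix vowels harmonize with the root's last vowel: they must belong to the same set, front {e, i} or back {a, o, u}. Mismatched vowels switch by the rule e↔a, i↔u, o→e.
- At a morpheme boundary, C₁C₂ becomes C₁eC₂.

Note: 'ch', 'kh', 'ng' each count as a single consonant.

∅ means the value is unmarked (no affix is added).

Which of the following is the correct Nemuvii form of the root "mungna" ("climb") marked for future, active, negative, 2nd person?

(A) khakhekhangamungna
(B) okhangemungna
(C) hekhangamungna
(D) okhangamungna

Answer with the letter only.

D

Attach tense future nge- → ngemungna.
polarity = negative: zero marking, form stays ngemungna.
Attach person 2nd person kha- → khangemungna.
Attach voice active o- (before consonant 'kh') → okhangemungna.
Apply vowel harmony: okhangemungna → okhangamungna.
Epenthesis: no change.
So the correct form is okhangamungna, option (D).
(A) khakhekhangamungna is wrong: it uses passive instead of active for voice.
(C) hekhangamungna is wrong: it uses reflexive instead of active for voice.
(B) okhangemungna is wrong: it fails to apply the sound rule(s).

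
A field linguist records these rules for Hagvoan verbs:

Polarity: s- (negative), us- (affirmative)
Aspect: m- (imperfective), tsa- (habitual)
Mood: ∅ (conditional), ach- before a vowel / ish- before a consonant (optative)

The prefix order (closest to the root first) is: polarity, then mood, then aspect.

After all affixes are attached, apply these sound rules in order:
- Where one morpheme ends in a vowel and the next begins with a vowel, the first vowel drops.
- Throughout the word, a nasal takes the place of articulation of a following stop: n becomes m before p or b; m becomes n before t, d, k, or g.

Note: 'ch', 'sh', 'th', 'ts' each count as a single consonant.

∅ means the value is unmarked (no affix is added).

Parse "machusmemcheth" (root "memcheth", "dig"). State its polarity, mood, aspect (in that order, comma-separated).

affirmative, optative, imperfective

Segment: m-ach-us-memcheth.
polarity: us- → affirmative.
mood: ach/ish- → optative.
aspect: m- → imperfective.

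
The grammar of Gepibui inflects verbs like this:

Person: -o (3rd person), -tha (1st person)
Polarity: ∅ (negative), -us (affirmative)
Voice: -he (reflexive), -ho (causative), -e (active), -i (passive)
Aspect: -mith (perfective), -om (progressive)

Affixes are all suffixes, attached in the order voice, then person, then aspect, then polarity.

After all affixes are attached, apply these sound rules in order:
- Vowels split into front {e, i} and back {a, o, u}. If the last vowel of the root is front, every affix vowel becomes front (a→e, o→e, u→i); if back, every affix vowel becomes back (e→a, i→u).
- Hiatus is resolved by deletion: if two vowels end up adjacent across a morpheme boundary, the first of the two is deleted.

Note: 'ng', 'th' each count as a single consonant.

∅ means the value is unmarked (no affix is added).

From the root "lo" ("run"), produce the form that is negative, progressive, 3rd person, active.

Attach voice active -e → loe.
Attach person 3rd person -o → loeo.
Attach aspect progressive -om → loeoom.
polarity = negative: zero marking, form stays loeoom.
Apply vowel harmony: loeoom → loaoom.
Apply vowel deletion: loaoom → lom.

lom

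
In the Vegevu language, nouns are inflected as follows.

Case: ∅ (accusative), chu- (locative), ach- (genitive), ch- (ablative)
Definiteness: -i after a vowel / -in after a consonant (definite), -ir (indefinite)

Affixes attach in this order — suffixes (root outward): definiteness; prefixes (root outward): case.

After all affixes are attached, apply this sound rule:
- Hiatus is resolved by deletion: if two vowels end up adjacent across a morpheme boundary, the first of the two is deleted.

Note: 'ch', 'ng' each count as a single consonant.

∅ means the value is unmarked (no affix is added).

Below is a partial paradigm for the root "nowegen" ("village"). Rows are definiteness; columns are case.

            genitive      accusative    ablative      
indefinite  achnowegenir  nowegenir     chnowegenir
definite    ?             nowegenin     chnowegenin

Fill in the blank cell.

achnowegenin

Attach case genitive ach- → achnowegen.
Attach definiteness definite -in (after consonant 'n') → achnowegenin.
Vowel deletion: no change.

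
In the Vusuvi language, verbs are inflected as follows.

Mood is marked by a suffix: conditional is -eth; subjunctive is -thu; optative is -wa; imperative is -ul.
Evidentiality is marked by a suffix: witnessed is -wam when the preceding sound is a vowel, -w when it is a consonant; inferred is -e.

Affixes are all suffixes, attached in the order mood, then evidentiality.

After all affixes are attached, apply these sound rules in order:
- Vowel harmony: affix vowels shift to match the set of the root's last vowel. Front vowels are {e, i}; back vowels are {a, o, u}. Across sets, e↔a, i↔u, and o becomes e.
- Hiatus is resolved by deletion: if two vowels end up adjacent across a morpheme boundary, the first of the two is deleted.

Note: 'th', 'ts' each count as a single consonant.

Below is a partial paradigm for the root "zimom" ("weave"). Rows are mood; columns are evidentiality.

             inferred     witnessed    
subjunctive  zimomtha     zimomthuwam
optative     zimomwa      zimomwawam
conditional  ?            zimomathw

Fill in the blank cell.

Attach mood conditional -eth → zimometh.
Attach evidentiality inferred -e → zimomethe.
Apply vowel harmony: zimomethe → zimomatha.
Vowel deletion: no change.

zimomatha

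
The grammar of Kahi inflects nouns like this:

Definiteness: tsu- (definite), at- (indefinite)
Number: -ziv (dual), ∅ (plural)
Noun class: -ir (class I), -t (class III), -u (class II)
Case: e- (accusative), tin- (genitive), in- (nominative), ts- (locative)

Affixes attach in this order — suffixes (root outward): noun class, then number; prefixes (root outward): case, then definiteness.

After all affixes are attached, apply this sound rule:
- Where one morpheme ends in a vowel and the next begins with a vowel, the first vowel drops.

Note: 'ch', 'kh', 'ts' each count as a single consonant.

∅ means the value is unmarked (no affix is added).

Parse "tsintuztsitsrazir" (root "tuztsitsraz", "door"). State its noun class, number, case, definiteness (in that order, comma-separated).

class I, plural, nominative, definite

Segment: tsu-in-tuztsitsraz-ir.
noun class: -ir → class I.
number: ∅ → plural.
case: in- → nominative.
definiteness: tsu- → definite.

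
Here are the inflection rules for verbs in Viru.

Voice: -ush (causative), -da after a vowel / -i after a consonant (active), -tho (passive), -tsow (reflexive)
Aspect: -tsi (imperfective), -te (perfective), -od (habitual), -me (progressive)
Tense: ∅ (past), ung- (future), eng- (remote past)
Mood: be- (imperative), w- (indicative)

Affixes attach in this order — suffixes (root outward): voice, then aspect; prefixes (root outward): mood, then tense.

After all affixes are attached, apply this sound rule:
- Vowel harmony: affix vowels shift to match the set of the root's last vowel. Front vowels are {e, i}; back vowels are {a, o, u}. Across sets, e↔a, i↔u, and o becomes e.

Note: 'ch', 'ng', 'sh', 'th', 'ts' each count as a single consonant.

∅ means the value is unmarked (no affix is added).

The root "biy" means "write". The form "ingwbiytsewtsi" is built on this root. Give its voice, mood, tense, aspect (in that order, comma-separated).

reflexive, indicative, future, imperfective

Segment: ung-w-biy-tsow-tsi.
voice: -tsow → reflexive.
mood: w- → indicative.
tense: ung- → future.
aspect: -tsi → imperfective.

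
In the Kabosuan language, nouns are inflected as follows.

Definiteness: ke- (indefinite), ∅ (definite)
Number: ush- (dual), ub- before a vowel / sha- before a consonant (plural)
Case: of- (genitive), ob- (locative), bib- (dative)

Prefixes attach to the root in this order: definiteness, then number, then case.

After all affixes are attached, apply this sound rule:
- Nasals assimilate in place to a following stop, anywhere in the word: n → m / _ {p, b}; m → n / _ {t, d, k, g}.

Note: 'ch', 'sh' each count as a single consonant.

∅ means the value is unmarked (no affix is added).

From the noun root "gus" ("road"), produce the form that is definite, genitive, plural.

definiteness = definite: zero marking, form stays gus.
Attach number plural sha- (before consonant 'g') → shagus.
Attach case genitive of- → ofshagus.
Nasal assimilation: no change.

ofshagus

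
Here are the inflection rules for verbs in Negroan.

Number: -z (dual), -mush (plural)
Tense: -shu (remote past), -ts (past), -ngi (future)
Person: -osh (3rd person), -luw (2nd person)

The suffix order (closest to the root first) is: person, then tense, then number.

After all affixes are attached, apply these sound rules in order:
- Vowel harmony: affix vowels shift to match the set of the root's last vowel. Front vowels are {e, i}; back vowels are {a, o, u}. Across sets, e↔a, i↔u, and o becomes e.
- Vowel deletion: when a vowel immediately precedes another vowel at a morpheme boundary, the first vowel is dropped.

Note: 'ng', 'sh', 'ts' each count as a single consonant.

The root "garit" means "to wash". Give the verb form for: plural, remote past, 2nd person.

Attach person 2nd person -luw → garitluw.
Attach tense remote past -shu → garitluwshu.
Attach number plural -mush → garitluwshumush.
Apply vowel harmony: garitluwshumush → garitliwshimish.
Vowel deletion: no change.

garitliwshimish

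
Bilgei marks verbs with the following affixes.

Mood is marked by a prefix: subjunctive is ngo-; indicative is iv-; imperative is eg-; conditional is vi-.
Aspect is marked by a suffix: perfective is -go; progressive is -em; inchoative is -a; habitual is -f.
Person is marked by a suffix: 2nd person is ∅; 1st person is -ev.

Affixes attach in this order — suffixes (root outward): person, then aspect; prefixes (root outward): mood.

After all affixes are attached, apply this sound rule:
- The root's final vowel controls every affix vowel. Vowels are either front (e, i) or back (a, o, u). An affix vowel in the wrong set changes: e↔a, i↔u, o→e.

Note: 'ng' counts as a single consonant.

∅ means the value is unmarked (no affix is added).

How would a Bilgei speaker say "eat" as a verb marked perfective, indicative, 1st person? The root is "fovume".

ivfovumeevge

Attach person 1st person -ev → fovumeev.
Attach aspect perfective -go → fovumeevgo.
Attach mood indicative iv- → ivfovumeevgo.
Apply vowel harmony: ivfovumeevgo → ivfovumeevge.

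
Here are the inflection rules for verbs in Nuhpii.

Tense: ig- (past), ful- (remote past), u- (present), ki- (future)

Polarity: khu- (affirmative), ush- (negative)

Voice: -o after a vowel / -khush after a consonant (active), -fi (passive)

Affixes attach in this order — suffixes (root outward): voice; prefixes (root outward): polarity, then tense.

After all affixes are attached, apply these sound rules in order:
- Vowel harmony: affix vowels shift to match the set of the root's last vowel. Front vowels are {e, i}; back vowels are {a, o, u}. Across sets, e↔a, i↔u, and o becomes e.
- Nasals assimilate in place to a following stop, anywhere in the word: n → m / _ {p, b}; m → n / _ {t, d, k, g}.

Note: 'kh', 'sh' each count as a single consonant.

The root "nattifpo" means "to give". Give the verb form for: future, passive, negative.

Attach voice passive -fi → nattifpofi.
Attach polarity negative ush- → ushnattifpofi.
Attach tense future ki- → kiushnattifpofi.
Apply vowel harmony: kiushnattifpofi → kuushnattifpofu.
Nasal assimilation: no change.

kuushnattifpofu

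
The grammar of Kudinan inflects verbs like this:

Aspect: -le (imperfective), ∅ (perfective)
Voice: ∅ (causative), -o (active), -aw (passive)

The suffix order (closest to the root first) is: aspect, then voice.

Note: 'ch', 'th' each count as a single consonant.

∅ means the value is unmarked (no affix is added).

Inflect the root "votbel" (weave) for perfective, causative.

aspect = perfective: zero marking, form stays votbel.
voice = causative: zero marking, form stays votbel.

votbel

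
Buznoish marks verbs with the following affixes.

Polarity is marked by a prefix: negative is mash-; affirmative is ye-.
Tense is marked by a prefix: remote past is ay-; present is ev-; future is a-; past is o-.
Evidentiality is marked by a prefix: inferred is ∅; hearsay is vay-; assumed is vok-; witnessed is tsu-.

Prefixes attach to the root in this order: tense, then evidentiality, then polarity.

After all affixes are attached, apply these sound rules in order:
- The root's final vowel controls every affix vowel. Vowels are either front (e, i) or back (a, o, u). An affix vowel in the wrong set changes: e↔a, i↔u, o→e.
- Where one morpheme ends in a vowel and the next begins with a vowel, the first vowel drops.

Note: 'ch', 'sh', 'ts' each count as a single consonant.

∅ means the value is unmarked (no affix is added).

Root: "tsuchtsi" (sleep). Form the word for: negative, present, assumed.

meshvekevtsuchtsi

Attach tense present ev- → evtsuchtsi.
Attach evidentiality assumed vok- → vokevtsuchtsi.
Attach polarity negative mash- → mashvokevtsuchtsi.
Apply vowel harmony: mashvokevtsuchtsi → meshvekevtsuchtsi.
Vowel deletion: no change.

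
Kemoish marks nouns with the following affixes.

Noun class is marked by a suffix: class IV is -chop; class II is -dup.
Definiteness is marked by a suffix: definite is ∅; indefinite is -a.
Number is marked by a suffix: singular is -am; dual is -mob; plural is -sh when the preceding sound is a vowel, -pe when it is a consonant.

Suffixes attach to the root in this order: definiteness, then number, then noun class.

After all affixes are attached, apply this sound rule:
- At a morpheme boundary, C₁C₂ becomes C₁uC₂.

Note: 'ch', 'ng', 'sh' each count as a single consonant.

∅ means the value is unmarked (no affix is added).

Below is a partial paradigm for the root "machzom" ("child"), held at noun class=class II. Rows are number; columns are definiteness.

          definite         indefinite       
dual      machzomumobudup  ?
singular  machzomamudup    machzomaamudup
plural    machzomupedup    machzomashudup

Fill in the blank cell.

Attach definiteness indefinite -a → machzoma.
Attach number dual -mob → machzomamob.
Attach noun class class II -dup → machzomamobdup.
Apply epenthesis: machzomamobdup → machzomamobudup.

machzomamobudup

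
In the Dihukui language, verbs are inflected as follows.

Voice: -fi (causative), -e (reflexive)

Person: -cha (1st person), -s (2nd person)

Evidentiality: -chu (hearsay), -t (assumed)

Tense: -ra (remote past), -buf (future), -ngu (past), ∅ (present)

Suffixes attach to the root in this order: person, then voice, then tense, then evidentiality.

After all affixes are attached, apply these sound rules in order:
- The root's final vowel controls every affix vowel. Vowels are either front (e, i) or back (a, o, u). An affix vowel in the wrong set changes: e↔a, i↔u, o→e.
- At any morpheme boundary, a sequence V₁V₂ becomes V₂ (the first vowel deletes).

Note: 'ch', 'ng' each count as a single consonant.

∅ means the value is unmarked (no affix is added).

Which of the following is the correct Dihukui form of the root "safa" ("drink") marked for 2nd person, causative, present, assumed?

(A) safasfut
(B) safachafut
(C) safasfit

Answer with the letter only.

A

Attach person 2nd person -s → safas.
Attach voice causative -fi → safasfi.
tense = present: zero marking, form stays safasfi.
Attach evidentiality assumed -t → safasfit.
Apply vowel harmony: safasfit → safasfut.
Vowel deletion: no change.
So the correct form is safasfut, option (A).
(B) safachafut is wrong: it uses 1st person instead of 2nd person for person.
(C) safasfit is wrong: it fails to apply the sound rule(s).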